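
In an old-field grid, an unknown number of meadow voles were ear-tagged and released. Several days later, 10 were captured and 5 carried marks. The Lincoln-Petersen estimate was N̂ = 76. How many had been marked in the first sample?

From N = M·C/R: M = N·R / C = 76·5 / 10 = 380 / 10 = 38.

M = 38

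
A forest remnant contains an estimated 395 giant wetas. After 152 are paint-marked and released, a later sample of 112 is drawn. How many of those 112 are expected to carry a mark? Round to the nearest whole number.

expected recaptures ≈ 43

The marked fraction of the population is 152/395, so in a sample of 112 expect C·(M/N) marked.
E[R] = 152 × 112 / 395 = 17024 / 395 ≈ 43.1 → 43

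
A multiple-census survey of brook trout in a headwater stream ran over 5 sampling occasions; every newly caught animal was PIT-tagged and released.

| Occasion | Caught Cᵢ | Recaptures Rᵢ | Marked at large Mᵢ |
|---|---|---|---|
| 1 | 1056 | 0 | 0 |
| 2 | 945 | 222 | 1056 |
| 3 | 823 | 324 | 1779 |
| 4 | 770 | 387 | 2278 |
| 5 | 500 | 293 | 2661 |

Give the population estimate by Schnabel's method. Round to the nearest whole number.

N ≈ 4524

Σ MᵢCᵢ = 0·1056 + 1056·945 + 1779·823 + 2278·770 + 2661·500 = 0 + 997920 + 1464117 + 1754060 + 1330500 = 5546597
Σ Rᵢ = 0 + 222 + 324 + 387 + 293 = 1226
N̂ = 5546597 / 1226 ≈ 4524.1 → 4524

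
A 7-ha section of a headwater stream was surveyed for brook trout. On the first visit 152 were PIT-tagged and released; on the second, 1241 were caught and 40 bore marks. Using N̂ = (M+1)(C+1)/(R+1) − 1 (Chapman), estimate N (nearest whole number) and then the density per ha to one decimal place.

density ≈ 662.0 brook trout per ha

N̂ = 153·1242/41 − 1 = 190026/41 − 1 ≈ 4633.8 → 4634
Density = N̂ / area = 4634 / 7 = 662.0 per ha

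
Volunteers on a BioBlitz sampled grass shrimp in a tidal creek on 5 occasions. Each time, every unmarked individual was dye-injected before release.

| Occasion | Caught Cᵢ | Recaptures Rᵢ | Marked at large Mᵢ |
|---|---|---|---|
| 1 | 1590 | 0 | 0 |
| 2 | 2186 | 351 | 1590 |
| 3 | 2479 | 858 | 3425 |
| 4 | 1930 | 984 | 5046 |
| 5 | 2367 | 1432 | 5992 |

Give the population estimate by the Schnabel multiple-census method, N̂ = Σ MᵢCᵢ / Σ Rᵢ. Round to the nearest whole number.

Σ MᵢCᵢ = 0·1590 + 1590·2186 + 3425·2479 + 5046·1930 + 5992·2367 = 0 + 3475740 + 8490575 + 9738780 + 14183064 = 35888159
Σ Rᵢ = 0 + 351 + 858 + 984 + 1432 = 3625
N̂ = 35888159 / 3625 ≈ 9900.2 → 9900

N ≈ 9900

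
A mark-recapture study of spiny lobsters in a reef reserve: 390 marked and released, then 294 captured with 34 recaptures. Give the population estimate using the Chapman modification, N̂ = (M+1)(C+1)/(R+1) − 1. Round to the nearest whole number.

N̂ = (390+1)(294+1)/(34+1) − 1 = 391·295/35 − 1
= 115345/35 − 1 ≈ 3295.6 − 1 ≈ 3294.6 → 3295

N ≈ 3295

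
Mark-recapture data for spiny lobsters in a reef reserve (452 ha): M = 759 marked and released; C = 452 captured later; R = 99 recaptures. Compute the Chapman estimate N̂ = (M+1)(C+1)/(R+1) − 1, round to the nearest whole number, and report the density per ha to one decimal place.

density ≈ 7.6 spiny lobsters per ha

N̂ = 760·453/100 − 1 = 344280/100 − 1 ≈ 3441.8 → 3442
Density = N̂ / area = 3442 / 452 ≈ 7.62 → 7.6 per ha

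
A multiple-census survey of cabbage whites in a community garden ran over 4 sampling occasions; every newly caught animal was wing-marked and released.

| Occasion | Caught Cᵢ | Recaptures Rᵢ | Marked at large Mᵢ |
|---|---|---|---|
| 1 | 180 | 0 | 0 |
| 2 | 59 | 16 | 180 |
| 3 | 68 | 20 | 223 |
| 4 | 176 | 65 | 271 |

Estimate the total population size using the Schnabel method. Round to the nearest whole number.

Σ MᵢCᵢ = 0·180 + 180·59 + 223·68 + 271·176 = 0 + 10620 + 15164 + 47696 = 73480
Σ Rᵢ = 0 + 16 + 20 + 65 = 101
N̂ = 73480 / 101 ≈ 727.5 → 728

N ≈ 728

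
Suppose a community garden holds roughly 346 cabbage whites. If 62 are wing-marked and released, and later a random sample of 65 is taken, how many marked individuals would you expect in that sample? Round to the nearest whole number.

expected recaptures ≈ 12

Expected recaptures E[R] = M·C / N.
E[R] = 62 × 65 / 346 = 4030 / 346 ≈ 11.6 → 12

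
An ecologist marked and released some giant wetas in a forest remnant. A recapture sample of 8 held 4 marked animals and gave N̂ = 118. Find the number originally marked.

M = 59

From N = M·C/R: M = N·R / C = 118·4 / 8 = 472 / 8 = 59.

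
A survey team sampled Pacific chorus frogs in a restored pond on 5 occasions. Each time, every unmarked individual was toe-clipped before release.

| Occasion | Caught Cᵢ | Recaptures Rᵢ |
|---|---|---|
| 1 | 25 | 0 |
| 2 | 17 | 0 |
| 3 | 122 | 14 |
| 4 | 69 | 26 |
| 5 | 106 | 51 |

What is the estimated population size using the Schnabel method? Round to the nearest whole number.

N ≈ 400

Marked at large before each occasion: Mᵢ = Σⱼ<ᵢ (Cⱼ − Rⱼ) → M1=0, M2=25, M3=42, M4=150, M5=193
Σ MᵢCᵢ = 0·25 + 25·17 + 42·122 + 150·69 + 193·106 = 0 + 425 + 5124 + 10350 + 20458 = 36357
Σ Rᵢ = 0 + 0 + 14 + 26 + 51 = 91
N̂ = 36357 / 91 ≈ 399.5 → 400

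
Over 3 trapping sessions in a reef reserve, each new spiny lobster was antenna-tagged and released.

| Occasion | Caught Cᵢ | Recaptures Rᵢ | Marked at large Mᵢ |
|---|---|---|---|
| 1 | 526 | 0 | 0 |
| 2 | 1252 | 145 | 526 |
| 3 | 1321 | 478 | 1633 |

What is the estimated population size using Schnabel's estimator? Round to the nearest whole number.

N ≈ 4520

Σ MᵢCᵢ = 0·526 + 526·1252 + 1633·1321 = 0 + 658552 + 2157193 = 2815745
Σ Rᵢ = 0 + 145 + 478 = 623
N̂ = 2815745 / 623 ≈ 4519.7 → 4520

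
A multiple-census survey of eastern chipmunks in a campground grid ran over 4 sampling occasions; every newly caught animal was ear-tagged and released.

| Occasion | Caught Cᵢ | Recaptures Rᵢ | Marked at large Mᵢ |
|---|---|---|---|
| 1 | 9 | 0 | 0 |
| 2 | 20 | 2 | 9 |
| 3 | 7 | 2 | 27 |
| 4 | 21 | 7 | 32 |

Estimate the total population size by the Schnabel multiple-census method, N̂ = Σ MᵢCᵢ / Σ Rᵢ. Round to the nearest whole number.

N ≈ 95

Σ MᵢCᵢ = 0·9 + 9·20 + 27·7 + 32·21 = 0 + 180 + 189 + 672 = 1041
Σ Rᵢ = 0 + 2 + 2 + 7 = 11
N̂ = 1041 / 11 ≈ 94.6 → 95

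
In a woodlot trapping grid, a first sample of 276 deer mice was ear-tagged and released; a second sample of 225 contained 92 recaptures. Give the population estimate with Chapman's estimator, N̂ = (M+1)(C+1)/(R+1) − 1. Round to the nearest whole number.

N ≈ 672

N̂ = (276+1)(225+1)/(92+1) − 1 = 277·226/93 − 1
= 62602/93 − 1 ≈ 673.1 − 1 ≈ 672.1 → 672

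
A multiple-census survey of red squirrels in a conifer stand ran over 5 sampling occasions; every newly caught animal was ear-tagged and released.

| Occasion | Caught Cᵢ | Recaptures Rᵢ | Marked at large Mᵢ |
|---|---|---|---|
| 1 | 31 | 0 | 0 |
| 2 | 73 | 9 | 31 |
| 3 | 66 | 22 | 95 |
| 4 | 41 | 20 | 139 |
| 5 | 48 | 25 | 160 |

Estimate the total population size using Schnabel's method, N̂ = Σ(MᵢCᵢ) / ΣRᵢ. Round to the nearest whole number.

Σ MᵢCᵢ = 0·31 + 31·73 + 95·66 + 139·41 + 160·48 = 0 + 2263 + 6270 + 5699 + 7680 = 21912
Σ Rᵢ = 0 + 9 + 22 + 20 + 25 = 76
N̂ = 21912 / 76 ≈ 288.3 → 288

N ≈ 288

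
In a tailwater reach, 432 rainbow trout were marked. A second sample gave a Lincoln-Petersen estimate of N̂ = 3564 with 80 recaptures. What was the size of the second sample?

From N = M·C/R: C = N·R / M = 3564·80 / 432 = 285120 / 432 = 660.

C = 660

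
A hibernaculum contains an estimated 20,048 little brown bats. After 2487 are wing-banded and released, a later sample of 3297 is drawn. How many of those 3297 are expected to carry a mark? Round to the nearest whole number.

expected recaptures ≈ 409

The marked fraction of the population is 2487/20048, so in a sample of 3297 expect C·(M/N) marked.
E[R] = 2487 × 3297 / 20048 = 8199639 / 20048 ≈ 409.0 → 409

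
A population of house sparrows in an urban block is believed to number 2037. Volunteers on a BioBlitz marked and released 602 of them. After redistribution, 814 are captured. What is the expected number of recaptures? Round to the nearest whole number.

expected recaptures ≈ 241

Expected recaptures E[R] = M·C / N.
E[R] = 602 × 814 / 2037 = 490028 / 2037 ≈ 240.6 → 241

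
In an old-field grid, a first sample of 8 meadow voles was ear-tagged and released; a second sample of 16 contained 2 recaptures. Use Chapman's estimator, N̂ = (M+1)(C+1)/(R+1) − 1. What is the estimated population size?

N = 50

N̂ = (8+1)(16+1)/(2+1) − 1 = 9·17/3 − 1
= 153/3 − 1 = 51 − 1 = 50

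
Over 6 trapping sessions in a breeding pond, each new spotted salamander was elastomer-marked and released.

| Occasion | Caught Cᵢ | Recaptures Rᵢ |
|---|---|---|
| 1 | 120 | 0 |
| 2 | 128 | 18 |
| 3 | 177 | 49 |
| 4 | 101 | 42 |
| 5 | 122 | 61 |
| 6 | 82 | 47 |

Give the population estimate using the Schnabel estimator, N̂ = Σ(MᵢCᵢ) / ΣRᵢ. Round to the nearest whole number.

N ≈ 840

Marked at large before each occasion: Mᵢ = Σⱼ<ᵢ (Cⱼ − Rⱼ) → M1=0, M2=120, M3=230, M4=358, M5=417, M6=478
Σ MᵢCᵢ = 0·120 + 120·128 + 230·177 + 358·101 + 417·122 + 478·82 = 0 + 15360 + 40710 + 36158 + 50874 + 39196 = 182298
Σ Rᵢ = 0 + 18 + 49 + 42 + 61 + 47 = 217
N̂ = 182298 / 217 ≈ 840.1 → 840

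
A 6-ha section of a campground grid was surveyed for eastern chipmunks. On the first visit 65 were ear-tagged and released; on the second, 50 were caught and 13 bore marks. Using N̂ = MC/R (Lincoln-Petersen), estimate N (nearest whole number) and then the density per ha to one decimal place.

density ≈ 41.7 eastern chipmunks per ha

N̂ = 65·50/13 = 3250/13 = 250
Density = N̂ / area = 250 / 6 ≈ 41.67 → 41.7 per ha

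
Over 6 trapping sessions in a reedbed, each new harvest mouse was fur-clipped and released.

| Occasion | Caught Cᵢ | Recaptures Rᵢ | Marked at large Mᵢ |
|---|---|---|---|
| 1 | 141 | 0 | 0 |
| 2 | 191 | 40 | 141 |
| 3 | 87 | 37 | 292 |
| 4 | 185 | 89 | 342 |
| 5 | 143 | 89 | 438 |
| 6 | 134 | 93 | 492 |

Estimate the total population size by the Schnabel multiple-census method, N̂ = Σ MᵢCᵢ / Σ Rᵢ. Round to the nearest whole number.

Σ MᵢCᵢ = 0·141 + 141·191 + 292·87 + 342·185 + 438·143 + 492·134 = 0 + 26931 + 25404 + 63270 + 62634 + 65928 = 244167
Σ Rᵢ = 0 + 40 + 37 + 89 + 89 + 93 = 348
N̂ = 244167 / 348 ≈ 701.6 → 702

N ≈ 702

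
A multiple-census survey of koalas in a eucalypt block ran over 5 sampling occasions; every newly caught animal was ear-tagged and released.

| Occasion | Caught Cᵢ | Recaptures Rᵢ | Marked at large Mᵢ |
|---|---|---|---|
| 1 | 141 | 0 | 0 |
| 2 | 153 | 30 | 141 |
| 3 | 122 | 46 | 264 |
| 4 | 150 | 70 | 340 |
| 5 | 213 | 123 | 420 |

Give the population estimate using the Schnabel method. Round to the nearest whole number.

N ≈ 722

Σ MᵢCᵢ = 0·141 + 141·153 + 264·122 + 340·150 + 420·213 = 0 + 21573 + 32208 + 51000 + 89460 = 194241
Σ Rᵢ = 0 + 30 + 46 + 70 + 123 = 269
N̂ = 194241 / 269 ≈ 722.1 → 722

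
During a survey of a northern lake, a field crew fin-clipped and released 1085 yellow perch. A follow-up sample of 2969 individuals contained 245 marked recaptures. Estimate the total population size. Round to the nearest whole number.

N ≈ 13,148

N = (1085 × 2969) / 245 = 3221365 / 245 ≈ 13148.4 → 13148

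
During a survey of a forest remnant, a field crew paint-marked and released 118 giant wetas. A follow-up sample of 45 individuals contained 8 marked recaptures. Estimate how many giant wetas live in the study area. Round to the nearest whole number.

The marked fraction in the recapture sample should equal the marked fraction in the population: 8/45 = 118/N.
N = (118 × 45) / 8 = 5310 / 8 ≈ 663.8 → 664

N ≈ 664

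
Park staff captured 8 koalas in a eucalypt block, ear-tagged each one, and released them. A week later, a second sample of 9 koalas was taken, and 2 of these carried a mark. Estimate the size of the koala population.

N = 36

N = (8 × 9) / 2 = 72 / 2 = 36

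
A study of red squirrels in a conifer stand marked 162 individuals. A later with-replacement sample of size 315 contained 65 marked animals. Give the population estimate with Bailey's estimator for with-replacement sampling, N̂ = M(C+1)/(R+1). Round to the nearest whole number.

N ≈ 776

N̂ = 162·(315+1)/(65+1) = 162·316/66 = 51192/66 ≈ 775.6 → 776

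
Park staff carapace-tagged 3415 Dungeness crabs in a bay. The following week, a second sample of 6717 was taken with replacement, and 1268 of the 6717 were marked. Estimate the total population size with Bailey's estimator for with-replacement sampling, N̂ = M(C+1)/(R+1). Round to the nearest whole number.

N̂ = 3415·(6717+1)/(1268+1) = 3415·6718/1269 = 22941970/1269 ≈ 18078.8 → 18079

N ≈ 18,079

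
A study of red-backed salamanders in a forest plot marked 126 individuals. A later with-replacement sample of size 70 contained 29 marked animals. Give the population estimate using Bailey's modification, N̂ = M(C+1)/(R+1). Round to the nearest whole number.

N̂ = 126·(70+1)/(29+1) = 126·71/30 = 8946/30 ≈ 298.2 → 298

N ≈ 298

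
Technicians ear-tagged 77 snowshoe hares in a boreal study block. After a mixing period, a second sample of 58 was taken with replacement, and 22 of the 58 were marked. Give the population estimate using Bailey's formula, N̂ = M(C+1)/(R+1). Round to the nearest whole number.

N ≈ 198

N̂ = 77·(58+1)/(22+1) = 77·59/23 = 4543/23 ≈ 197.5 → 198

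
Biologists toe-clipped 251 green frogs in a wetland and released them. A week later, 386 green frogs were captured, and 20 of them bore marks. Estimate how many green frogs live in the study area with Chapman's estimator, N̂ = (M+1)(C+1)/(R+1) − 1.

N̂ = (251+1)(386+1)/(20+1) − 1 = 252·387/21 − 1
= 97524/21 − 1 = 4644 − 1 = 4643

N = 4643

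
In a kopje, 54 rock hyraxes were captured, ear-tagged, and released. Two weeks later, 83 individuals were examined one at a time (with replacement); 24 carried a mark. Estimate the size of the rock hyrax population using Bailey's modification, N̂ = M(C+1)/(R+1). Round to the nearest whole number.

N ≈ 181

N̂ = 54·(83+1)/(24+1) = 54·84/25 = 4536/25 ≈ 181.4 → 181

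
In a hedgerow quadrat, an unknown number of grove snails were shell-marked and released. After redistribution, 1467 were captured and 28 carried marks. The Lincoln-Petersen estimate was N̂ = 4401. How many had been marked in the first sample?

From N = M·C/R: M = N·R / C = 4401·28 / 1467 = 123228 / 1467 = 84.

M = 84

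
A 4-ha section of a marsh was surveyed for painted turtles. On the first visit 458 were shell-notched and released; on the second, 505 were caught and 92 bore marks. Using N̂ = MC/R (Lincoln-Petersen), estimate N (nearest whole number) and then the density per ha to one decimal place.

N̂ = 458·505/92 = 231290/92 ≈ 2514.0 → 2514
Density = N̂ / area = 2514 / 4 ≈ 628.50 → 628.5 per ha

density ≈ 628.5 painted turtles per ha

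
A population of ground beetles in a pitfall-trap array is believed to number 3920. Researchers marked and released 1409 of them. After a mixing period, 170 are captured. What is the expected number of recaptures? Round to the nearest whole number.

expected recaptures ≈ 61

The marked fraction of the population is 1409/3920, so in a sample of 170 expect C·(M/N) marked.
E[R] = 1409 × 170 / 3920 = 239530 / 3920 ≈ 61.1 → 61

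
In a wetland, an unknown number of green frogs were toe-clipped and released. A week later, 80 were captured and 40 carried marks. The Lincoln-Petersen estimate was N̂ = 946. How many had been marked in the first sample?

From N = M·C/R: M = N·R / C = 946·40 / 80 = 37840 / 80 = 473.

M = 473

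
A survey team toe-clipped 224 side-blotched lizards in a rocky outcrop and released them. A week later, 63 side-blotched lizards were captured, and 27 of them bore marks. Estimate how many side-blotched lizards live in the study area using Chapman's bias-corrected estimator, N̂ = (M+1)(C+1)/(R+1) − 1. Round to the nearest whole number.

N ≈ 513

N̂ = (224+1)(63+1)/(27+1) − 1 = 225·64/28 − 1
= 14400/28 − 1 ≈ 514.3 − 1 ≈ 513.3 → 513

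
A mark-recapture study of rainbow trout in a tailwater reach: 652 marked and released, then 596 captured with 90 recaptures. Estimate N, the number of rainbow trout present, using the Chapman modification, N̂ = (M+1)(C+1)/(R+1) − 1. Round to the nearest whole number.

N ≈ 4283

N̂ = (652+1)(596+1)/(90+1) − 1 = 653·597/91 − 1
= 389841/91 − 1 ≈ 4284.0 − 1 ≈ 4283.0 → 4283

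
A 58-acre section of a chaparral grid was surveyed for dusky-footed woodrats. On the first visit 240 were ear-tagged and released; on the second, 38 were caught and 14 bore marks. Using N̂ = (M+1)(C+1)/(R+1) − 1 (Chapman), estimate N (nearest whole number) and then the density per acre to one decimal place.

N̂ = 241·39/15 − 1 = 9399/15 − 1 ≈ 625.6 → 626
Density = N̂ / area = 626 / 58 ≈ 10.79 → 10.8 per acre

density ≈ 10.8 dusky-footed woodrats per acre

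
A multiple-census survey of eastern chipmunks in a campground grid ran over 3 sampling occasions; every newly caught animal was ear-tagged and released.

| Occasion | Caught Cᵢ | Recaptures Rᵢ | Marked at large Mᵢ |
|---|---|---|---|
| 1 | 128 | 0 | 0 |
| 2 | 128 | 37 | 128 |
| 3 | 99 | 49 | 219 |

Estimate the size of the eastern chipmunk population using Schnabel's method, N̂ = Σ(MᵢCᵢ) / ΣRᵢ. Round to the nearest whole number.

Σ MᵢCᵢ = 0·128 + 128·128 + 219·99 = 0 + 16384 + 21681 = 38065
Σ Rᵢ = 0 + 37 + 49 = 86
N̂ = 38065 / 86 ≈ 442.6 → 443

N ≈ 443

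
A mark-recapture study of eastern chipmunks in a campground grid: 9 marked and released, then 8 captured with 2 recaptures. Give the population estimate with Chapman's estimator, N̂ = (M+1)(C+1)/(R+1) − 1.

N̂ = (9+1)(8+1)/(2+1) − 1 = 10·9/3 − 1
= 90/3 − 1 = 30 − 1 = 29

N = 29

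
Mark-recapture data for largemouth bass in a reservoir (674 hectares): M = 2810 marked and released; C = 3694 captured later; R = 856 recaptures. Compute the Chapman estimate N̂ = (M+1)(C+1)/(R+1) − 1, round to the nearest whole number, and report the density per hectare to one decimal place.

density ≈ 18.0 largemouth bass per hectare

N̂ = 2811·3695/857 − 1 = 10386645/857 − 1 ≈ 12118.8 → 12119
Density = N̂ / area = 12119 / 674 ≈ 17.98 → 18.0 per hectare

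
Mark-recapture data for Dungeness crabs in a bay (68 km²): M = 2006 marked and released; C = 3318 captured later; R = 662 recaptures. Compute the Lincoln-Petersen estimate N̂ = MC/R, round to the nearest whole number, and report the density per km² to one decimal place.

N̂ = 2006·3318/662 = 6655908/662 ≈ 10054.2 → 10054
Density = N̂ / area = 10054 / 68 ≈ 147.85 → 147.9 per km²

density ≈ 147.9 Dungeness crabs per km²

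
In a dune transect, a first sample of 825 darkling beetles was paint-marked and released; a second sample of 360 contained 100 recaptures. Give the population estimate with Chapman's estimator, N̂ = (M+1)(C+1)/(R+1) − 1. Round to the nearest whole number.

N ≈ 2951

N̂ = (825+1)(360+1)/(100+1) − 1 = 826·361/101 − 1
= 298186/101 − 1 ≈ 2952.3 − 1 ≈ 2951.3 → 2951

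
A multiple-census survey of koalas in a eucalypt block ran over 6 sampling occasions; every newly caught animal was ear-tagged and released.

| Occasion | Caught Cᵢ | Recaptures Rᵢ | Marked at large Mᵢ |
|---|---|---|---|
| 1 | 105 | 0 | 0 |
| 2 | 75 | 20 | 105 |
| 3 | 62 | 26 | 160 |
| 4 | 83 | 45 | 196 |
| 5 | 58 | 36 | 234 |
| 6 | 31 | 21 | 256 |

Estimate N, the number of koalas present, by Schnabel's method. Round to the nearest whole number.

N ≈ 375

Σ MᵢCᵢ = 0·105 + 105·75 + 160·62 + 196·83 + 234·58 + 256·31 = 0 + 7875 + 9920 + 16268 + 13572 + 7936 = 55571
Σ Rᵢ = 0 + 20 + 26 + 45 + 36 + 21 = 148
N̂ = 55571 / 148 ≈ 375.48 → 375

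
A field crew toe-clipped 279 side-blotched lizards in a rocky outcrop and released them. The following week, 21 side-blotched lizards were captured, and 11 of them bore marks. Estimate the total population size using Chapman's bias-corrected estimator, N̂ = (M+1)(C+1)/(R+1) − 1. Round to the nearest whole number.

N ≈ 512

N̂ = (279+1)(21+1)/(11+1) − 1 = 280·22/12 − 1
= 6160/12 − 1 ≈ 513.3 − 1 ≈ 512.3 → 512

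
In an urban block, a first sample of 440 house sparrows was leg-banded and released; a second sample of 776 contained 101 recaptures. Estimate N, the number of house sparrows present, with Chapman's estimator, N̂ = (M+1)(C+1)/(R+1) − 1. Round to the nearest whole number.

N̂ = (440+1)(776+1)/(101+1) − 1 = 441·777/102 − 1
= 342657/102 − 1 ≈ 3359.4 − 1 ≈ 3358.4 → 3358

N ≈ 3358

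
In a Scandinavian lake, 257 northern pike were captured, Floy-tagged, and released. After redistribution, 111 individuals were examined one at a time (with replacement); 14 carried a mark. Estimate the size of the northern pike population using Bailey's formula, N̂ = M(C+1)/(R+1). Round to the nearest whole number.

N̂ = 257·(111+1)/(14+1) = 257·112/15 = 28784/15 ≈ 1918.9 → 1919

N ≈ 1919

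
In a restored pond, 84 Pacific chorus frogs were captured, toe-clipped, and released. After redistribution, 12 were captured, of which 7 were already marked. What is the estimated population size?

N = (84 × 12) / 7 = 1008 / 7 = 144

N = 144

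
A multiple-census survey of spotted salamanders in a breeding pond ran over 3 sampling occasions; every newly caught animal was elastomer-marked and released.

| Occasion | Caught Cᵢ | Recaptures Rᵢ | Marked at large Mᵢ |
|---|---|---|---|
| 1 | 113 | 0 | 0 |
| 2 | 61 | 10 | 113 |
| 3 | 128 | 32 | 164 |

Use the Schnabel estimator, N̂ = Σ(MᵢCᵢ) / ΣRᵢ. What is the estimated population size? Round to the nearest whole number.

N ≈ 664

Σ MᵢCᵢ = 0·113 + 113·61 + 164·128 = 0 + 6893 + 20992 = 27885
Σ Rᵢ = 0 + 10 + 32 = 42
N̂ = 27885 / 42 ≈ 663.9 → 664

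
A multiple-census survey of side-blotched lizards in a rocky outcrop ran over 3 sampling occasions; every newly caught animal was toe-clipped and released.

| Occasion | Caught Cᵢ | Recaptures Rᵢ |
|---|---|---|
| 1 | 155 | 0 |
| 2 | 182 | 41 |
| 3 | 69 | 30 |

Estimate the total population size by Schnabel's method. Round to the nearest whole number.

Marked at large before each occasion: Mᵢ = Σⱼ<ᵢ (Cⱼ − Rⱼ) → M1=0, M2=155, M3=296
Σ MᵢCᵢ = 0·155 + 155·182 + 296·69 = 0 + 28210 + 20424 = 48634
Σ Rᵢ = 0 + 41 + 30 = 71
N̂ = 48634 / 71 ≈ 685.0 → 685

N ≈ 685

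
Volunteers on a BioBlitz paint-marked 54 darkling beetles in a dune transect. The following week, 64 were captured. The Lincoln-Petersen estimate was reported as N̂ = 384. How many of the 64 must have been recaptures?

R = 9

From N = M·C/R: R = M·C / N = 54·64 / 384 = 3456 / 384 = 9.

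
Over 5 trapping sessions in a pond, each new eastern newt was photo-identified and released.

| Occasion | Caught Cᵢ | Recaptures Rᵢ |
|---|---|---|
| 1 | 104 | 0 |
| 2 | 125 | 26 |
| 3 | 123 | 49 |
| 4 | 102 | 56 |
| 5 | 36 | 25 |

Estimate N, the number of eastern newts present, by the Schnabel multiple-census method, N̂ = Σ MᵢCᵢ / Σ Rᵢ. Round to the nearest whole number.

Marked at large before each occasion: Mᵢ = Σⱼ<ᵢ (Cⱼ − Rⱼ) → M1=0, M2=104, M3=203, M4=277, M5=323
Σ MᵢCᵢ = 0·104 + 104·125 + 203·123 + 277·102 + 323·36 = 0 + 13000 + 24969 + 28254 + 11628 = 77851
Σ Rᵢ = 0 + 26 + 49 + 56 + 25 = 156
N̂ = 77851 / 156 ≈ 499.0 → 499

N ≈ 499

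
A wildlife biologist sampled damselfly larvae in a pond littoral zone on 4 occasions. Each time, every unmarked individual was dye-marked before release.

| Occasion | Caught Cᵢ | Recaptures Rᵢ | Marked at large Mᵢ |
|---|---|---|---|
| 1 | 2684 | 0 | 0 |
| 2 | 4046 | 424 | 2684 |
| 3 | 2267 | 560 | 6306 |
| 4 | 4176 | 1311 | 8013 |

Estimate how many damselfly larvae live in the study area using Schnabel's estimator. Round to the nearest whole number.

Σ MᵢCᵢ = 0·2684 + 2684·4046 + 6306·2267 + 8013·4176 = 0 + 10859464 + 14295702 + 33462288 = 58617454
Σ Rᵢ = 0 + 424 + 560 + 1311 = 2295
N̂ = 58617454 / 2295 ≈ 25541.4 → 25541

N ≈ 25,541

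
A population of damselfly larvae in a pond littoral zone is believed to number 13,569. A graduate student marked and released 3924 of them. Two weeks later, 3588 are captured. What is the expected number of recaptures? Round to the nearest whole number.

The marked fraction of the population is 3924/13569, so in a sample of 3588 expect C·(M/N) marked.
E[R] = 3924 × 3588 / 13569 = 14079312 / 13569 ≈ 1037.6 → 1038

expected recaptures ≈ 1038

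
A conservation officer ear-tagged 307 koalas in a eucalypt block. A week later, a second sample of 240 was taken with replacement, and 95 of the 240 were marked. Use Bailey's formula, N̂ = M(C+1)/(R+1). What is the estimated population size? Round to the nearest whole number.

N̂ = 307·(240+1)/(95+1) = 307·241/96 = 73987/96 ≈ 770.7 → 771

N ≈ 771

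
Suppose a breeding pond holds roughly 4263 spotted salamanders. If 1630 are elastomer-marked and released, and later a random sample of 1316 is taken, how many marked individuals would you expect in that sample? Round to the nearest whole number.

expected recaptures ≈ 503

Expected recaptures E[R] = M·C / N.
E[R] = 1630 × 1316 / 4263 = 2145080 / 4263 ≈ 503.2 → 503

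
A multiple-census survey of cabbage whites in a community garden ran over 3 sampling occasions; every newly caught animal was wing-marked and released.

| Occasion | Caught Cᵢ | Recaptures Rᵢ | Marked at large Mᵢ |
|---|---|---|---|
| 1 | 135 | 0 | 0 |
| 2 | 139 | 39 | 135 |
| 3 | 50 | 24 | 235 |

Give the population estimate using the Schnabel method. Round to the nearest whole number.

N ≈ 484

Σ MᵢCᵢ = 0·135 + 135·139 + 235·50 = 0 + 18765 + 11750 = 30515
Σ Rᵢ = 0 + 39 + 24 = 63
N̂ = 30515 / 63 ≈ 484.4 → 484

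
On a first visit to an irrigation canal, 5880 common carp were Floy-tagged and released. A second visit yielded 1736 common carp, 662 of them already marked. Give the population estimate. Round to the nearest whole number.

If marked individuals mix randomly, R/C ≈ M/N, giving N ≈ M·C/R.
N = (5880 × 1736) / 662 = 10207680 / 662 ≈ 15419.46 → 15419

N ≈ 15,419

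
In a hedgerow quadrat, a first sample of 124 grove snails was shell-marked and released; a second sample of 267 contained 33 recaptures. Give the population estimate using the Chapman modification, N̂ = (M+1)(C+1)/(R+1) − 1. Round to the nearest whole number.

N̂ = (124+1)(267+1)/(33+1) − 1 = 125·268/34 − 1
= 33500/34 − 1 ≈ 985.3 − 1 ≈ 984.3 → 984

N ≈ 984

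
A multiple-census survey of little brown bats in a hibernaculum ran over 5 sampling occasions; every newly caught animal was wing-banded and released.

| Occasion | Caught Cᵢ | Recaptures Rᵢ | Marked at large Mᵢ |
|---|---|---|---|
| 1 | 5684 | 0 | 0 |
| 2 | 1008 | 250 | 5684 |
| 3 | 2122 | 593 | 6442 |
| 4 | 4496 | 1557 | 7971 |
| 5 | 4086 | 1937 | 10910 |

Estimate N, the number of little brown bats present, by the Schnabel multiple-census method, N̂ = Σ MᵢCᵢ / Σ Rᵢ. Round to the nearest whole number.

N ≈ 23,015

Σ MᵢCᵢ = 0·5684 + 5684·1008 + 6442·2122 + 7971·4496 + 10910·4086 = 0 + 5729472 + 13669924 + 35837616 + 44578260 = 99815272
Σ Rᵢ = 0 + 250 + 593 + 1557 + 1937 = 4337
N̂ = 99815272 / 4337 ≈ 23014.8 → 23015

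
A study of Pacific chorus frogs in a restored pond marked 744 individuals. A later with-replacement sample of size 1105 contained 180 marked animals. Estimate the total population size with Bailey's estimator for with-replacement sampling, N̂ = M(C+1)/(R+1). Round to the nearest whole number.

N ≈ 4546

N̂ = 744·(1105+1)/(180+1) = 744·1106/181 = 822864/181 ≈ 4546.2 → 4546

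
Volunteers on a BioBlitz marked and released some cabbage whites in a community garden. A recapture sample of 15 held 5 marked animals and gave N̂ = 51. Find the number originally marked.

M = 17

From N = M·C/R: M = N·R / C = 51·5 / 15 = 255 / 15 = 17.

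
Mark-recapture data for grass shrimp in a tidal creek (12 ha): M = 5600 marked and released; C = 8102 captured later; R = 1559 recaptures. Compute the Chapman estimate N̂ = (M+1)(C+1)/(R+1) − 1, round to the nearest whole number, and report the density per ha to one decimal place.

N̂ = 5601·8103/1560 − 1 = 45384903/1560 − 1 ≈ 29091.9 → 29092
Density = N̂ / area = 29092 / 12 ≈ 2424.33 → 2424.3 per ha

density ≈ 2424.3 grass shrimp per ha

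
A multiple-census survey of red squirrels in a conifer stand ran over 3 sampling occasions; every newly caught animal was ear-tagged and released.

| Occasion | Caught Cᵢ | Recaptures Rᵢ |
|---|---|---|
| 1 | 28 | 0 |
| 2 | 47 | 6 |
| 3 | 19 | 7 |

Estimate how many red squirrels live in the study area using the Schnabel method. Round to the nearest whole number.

Marked at large before each occasion: Mᵢ = Σⱼ<ᵢ (Cⱼ − Rⱼ) → M1=0, M2=28, M3=69
Σ MᵢCᵢ = 0·28 + 28·47 + 69·19 = 0 + 1316 + 1311 = 2627
Σ Rᵢ = 0 + 6 + 7 = 13
N̂ = 2627 / 13 ≈ 202.1 → 202

N ≈ 202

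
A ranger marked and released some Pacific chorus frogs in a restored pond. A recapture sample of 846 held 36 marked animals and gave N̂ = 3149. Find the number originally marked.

From N = M·C/R: M = N·R / C = 3149·36 / 846 = 113364 / 846 = 134.

M = 134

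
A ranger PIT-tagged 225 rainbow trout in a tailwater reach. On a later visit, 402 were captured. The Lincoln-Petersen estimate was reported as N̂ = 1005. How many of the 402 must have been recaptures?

R = 90

From N = M·C/R: R = M·C / N = 225·402 / 1005 = 90450 / 1005 = 90.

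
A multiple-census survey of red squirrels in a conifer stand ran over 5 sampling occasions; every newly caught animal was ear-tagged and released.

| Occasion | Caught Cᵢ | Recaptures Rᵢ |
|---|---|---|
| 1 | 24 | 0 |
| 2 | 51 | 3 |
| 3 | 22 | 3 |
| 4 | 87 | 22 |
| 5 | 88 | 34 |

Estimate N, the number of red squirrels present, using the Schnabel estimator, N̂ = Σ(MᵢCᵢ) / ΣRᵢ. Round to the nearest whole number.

Marked at large before each occasion: Mᵢ = Σⱼ<ᵢ (Cⱼ − Rⱼ) → M1=0, M2=24, M3=72, M4=91, M5=156
Σ MᵢCᵢ = 0·24 + 24·51 + 72·22 + 91·87 + 156·88 = 0 + 1224 + 1584 + 7917 + 13728 = 24453
Σ Rᵢ = 0 + 3 + 3 + 22 + 34 = 62
N̂ = 24453 / 62 ≈ 394.4 → 394

N ≈ 394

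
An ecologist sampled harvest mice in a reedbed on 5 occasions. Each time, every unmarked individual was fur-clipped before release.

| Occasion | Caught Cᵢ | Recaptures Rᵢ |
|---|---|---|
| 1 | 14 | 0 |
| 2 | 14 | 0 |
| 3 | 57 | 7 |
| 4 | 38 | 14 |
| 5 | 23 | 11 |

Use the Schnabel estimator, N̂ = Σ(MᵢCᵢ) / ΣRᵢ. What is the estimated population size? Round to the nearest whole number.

N ≈ 222

Marked at large before each occasion: Mᵢ = Σⱼ<ᵢ (Cⱼ − Rⱼ) → M1=0, M2=14, M3=28, M4=78, M5=102
Σ MᵢCᵢ = 0·14 + 14·14 + 28·57 + 78·38 + 102·23 = 0 + 196 + 1596 + 2964 + 2346 = 7102
Σ Rᵢ = 0 + 0 + 7 + 14 + 11 = 32
N̂ = 7102 / 32 ≈ 221.9 → 222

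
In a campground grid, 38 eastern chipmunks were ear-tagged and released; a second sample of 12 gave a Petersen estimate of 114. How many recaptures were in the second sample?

R = 4

From N = M·C/R: R = M·C / N = 38·12 / 114 = 456 / 114 = 4.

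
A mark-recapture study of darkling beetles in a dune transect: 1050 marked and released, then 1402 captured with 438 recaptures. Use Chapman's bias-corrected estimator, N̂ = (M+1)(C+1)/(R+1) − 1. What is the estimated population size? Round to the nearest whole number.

N̂ = (1050+1)(1402+1)/(438+1) − 1 = 1051·1403/439 − 1
= 1474553/439 − 1 ≈ 3358.9 − 1 ≈ 3357.9 → 3358

N ≈ 3358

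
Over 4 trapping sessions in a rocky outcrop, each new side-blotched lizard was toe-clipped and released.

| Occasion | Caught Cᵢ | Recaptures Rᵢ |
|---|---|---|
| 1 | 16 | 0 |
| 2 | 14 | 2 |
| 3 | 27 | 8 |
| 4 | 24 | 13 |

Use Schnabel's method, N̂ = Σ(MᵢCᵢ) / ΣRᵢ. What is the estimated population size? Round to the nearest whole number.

N ≈ 92

Marked at large before each occasion: Mᵢ = Σⱼ<ᵢ (Cⱼ − Rⱼ) → M1=0, M2=16, M3=28, M4=47
Σ MᵢCᵢ = 0·16 + 16·14 + 28·27 + 47·24 = 0 + 224 + 756 + 1128 = 2108
Σ Rᵢ = 0 + 2 + 8 + 13 = 23
N̂ = 2108 / 23 ≈ 91.7 → 92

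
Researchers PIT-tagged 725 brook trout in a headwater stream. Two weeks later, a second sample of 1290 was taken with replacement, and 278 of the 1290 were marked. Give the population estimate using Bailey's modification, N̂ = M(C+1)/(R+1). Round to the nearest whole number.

N ≈ 3355

N̂ = 725·(1290+1)/(278+1) = 725·1291/279 = 935975/279 ≈ 3354.7 → 3355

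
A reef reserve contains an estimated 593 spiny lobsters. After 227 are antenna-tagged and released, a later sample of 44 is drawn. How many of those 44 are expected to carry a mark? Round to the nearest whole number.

The marked fraction of the population is 227/593, so in a sample of 44 expect C·(M/N) marked.
E[R] = 227 × 44 / 593 = 9988 / 593 ≈ 16.8 → 17

expected recaptures ≈ 17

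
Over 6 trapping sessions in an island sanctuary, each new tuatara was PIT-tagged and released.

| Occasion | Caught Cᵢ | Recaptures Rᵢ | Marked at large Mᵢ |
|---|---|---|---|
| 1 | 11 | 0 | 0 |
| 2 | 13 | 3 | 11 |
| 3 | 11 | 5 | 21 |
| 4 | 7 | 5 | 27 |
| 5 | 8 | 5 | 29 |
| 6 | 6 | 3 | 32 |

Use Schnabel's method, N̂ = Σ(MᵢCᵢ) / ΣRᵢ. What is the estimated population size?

N = 47

Σ MᵢCᵢ = 0·11 + 11·13 + 21·11 + 27·7 + 29·8 + 32·6 = 0 + 143 + 231 + 189 + 232 + 192 = 987
Σ Rᵢ = 0 + 3 + 5 + 5 + 5 + 3 = 21
N̂ = 987 / 21 = 47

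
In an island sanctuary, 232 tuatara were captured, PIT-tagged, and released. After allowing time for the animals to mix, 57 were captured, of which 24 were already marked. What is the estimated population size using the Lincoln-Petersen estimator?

N = (232 × 57) / 24 = 13224 / 24 = 551

N = 551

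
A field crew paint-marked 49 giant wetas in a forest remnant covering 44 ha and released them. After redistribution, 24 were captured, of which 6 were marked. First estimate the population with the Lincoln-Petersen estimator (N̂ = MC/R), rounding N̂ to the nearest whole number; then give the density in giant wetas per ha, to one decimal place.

N̂ = 49·24/6 = 1176/6 = 196
Density = N̂ / area = 196 / 44 ≈ 4.45 → 4.5 per ha

density ≈ 4.5 giant wetas per ha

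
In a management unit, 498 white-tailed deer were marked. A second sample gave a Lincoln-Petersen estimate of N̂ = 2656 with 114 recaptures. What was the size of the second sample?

C = 608

From N = M·C/R: C = N·R / M = 2656·114 / 498 = 302784 / 498 = 608.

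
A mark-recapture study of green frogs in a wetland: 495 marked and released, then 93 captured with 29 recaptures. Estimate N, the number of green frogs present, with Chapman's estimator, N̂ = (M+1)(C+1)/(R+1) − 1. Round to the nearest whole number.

N ≈ 1553

N̂ = (495+1)(93+1)/(29+1) − 1 = 496·94/30 − 1
= 46624/30 − 1 ≈ 1554.1 − 1 ≈ 1553.1 → 1553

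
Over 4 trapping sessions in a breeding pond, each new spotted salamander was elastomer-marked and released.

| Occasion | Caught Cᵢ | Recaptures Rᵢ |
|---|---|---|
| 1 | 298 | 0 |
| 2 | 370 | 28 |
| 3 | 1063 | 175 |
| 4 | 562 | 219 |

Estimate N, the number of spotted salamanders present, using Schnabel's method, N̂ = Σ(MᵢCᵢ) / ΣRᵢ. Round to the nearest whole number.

N ≈ 3908

Marked at large before each occasion: Mᵢ = Σⱼ<ᵢ (Cⱼ − Rⱼ) → M1=0, M2=298, M3=640, M4=1528
Σ MᵢCᵢ = 0·298 + 298·370 + 640·1063 + 1528·562 = 0 + 110260 + 680320 + 858736 = 1649316
Σ Rᵢ = 0 + 28 + 175 + 219 = 422
N̂ = 1649316 / 422 ≈ 3908.3 → 3908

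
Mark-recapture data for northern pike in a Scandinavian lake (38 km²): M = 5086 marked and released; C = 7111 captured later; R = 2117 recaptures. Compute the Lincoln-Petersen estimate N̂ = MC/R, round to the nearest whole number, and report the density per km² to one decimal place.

N̂ = 5086·7111/2117 = 36166546/2117 ≈ 17083.9 → 17084
Density = N̂ / area = 17084 / 38 ≈ 449.58 → 449.6 per km²

density ≈ 449.6 northern pike per km²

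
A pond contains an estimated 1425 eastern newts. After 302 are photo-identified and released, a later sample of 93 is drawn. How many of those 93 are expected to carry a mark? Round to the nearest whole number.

expected recaptures ≈ 20

Expected recaptures E[R] = M·C / N.
E[R] = 302 × 93 / 1425 = 28086 / 1425 ≈ 19.7 → 20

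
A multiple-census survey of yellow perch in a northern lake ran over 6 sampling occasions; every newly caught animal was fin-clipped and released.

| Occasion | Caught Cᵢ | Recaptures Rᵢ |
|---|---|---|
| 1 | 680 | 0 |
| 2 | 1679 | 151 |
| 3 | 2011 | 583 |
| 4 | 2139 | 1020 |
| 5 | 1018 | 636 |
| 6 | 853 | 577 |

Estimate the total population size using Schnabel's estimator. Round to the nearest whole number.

N ≈ 7611

Marked at large before each occasion: Mᵢ = Σⱼ<ᵢ (Cⱼ − Rⱼ) → M1=0, M2=680, M3=2208, M4=3636, M5=4755, M6=5137
Σ MᵢCᵢ = 0·680 + 680·1679 + 2208·2011 + 3636·2139 + 4755·1018 + 5137·853 = 0 + 1141720 + 4440288 + 7777404 + 4840590 + 4381861 = 22581863
Σ Rᵢ = 0 + 151 + 583 + 1020 + 636 + 577 = 2967
N̂ = 22581863 / 2967 ≈ 7611.0 → 7611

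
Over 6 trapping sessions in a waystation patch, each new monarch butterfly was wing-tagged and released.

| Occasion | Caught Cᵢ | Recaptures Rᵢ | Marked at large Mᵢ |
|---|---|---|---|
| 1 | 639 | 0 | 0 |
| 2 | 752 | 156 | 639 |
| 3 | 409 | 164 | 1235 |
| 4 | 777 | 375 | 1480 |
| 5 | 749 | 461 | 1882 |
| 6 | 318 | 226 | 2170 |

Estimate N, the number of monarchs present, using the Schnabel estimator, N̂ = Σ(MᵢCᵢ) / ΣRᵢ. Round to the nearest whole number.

N ≈ 3065

Σ MᵢCᵢ = 0·639 + 639·752 + 1235·409 + 1480·777 + 1882·749 + 2170·318 = 0 + 480528 + 505115 + 1149960 + 1409618 + 690060 = 4235281
Σ Rᵢ = 0 + 156 + 164 + 375 + 461 + 226 = 1382
N̂ = 4235281 / 1382 ≈ 3064.6 → 3065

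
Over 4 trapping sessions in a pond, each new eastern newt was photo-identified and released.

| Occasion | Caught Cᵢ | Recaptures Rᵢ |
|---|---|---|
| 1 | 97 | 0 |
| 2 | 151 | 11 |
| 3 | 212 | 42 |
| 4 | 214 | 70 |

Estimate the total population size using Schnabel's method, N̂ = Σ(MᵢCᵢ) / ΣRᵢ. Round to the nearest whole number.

Marked at large before each occasion: Mᵢ = Σⱼ<ᵢ (Cⱼ − Rⱼ) → M1=0, M2=97, M3=237, M4=407
Σ MᵢCᵢ = 0·97 + 97·151 + 237·212 + 407·214 = 0 + 14647 + 50244 + 87098 = 151989
Σ Rᵢ = 0 + 11 + 42 + 70 = 123
N̂ = 151989 / 123 ≈ 1235.7 → 1236

N ≈ 1236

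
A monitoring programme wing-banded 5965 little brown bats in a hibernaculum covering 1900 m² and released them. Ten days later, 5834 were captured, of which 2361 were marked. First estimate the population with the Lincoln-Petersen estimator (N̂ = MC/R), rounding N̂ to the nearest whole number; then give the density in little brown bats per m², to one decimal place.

N̂ = 5965·5834/2361 = 34799810/2361 ≈ 14739.4 → 14739
Density = N̂ / area = 14739 / 1900 ≈ 7.76 → 7.8 per m²

density ≈ 7.8 little brown bats per m²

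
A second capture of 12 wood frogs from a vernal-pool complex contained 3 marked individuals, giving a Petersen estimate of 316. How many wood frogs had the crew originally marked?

M = 79

From N = M·C/R: M = N·R / C = 316·3 / 12 = 948 / 12 = 79.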